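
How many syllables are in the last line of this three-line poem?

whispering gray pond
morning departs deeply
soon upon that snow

5

The last line: soon(1) + upon(2) + that(1) + snow(1) = 5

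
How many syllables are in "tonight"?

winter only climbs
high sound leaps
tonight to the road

2

"tonight" has 2 syllables.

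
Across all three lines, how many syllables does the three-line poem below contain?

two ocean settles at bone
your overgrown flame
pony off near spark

Line 1: two (1), ocean (2), settles (2), at (1), bone (1) → 7
Line 2: your (1), overgrown (3), flame (1) → 5
Line 3: pony (2), off (1), near (1), spark (1) → 5
Total: 7 + 5 + 5 = 17

17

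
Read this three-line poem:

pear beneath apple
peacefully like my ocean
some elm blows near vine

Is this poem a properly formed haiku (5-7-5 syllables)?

Line 1: "pear beneath apple": 1+2+2 = 5 ✓
Line 2: "peacefully like my ocean": 3+1+1+2 = 7 ✓
Line 3: "some elm blows near vine": 1+1+1+1+1 = 5 ✓

Yes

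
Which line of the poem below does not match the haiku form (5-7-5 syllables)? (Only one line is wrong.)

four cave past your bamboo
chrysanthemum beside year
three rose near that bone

The first line

Line 1: four(1) + cave(1) + past(1) + your(1) + bamboo(2) = 6 (expected 5)
Line 2: chrysanthemum(4) + beside(2) + year(1) = 7 ✓
Line 3: three(1) + rose(1) + near(1) + that(1) + bone(1) = 5 ✓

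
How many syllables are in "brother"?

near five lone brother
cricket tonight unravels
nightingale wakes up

"brother" has 2 syllables.

2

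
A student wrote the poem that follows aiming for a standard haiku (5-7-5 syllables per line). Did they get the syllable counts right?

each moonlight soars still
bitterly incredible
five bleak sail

Line 1: each (1), moonlight (2), soars (1), still (1) → 5 ✓
Line 2: bitterly (3), incredible (4) → 7 ✓
Line 3: five (1), bleak (1), sail (1) → 3 (expected 5)

No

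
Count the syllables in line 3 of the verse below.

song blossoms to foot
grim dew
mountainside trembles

5

Line 3: mountainside(3) + trembles(2) = 5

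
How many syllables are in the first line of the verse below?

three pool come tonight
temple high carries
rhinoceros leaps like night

5

The first line: "three pool come tonight": 1+1+1+2 = 5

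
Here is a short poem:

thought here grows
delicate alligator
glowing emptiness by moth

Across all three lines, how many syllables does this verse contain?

17

Line 1: thought (1), here (1), grows (1) → 3
Line 2: delicate (3), alligator (4) → 7
Line 3: glowing (2), emptiness (3), by (1), moth (1) → 7
Total: 3 + 7 + 7 = 17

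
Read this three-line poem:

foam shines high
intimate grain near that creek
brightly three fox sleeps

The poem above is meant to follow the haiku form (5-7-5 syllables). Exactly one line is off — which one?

Line 1

Line 1: foam(1) + shines(1) + high(1) = 3 (expected 5)
Line 2: intimate(3) + grain(1) + near(1) + that(1) + creek(1) = 7 ✓
Line 3: brightly(2) + three(1) + fox(1) + sleeps(1) = 5 ✓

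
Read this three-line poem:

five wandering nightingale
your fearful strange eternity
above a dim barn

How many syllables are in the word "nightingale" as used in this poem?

3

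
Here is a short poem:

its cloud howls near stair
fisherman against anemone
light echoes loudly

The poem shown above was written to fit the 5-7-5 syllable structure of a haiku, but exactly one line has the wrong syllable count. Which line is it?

Line 1: its(1) + cloud(1) + howls(1) + near(1) + stair(1) = 5 ✓
Line 2: fisherman(3) + against(2) + anemone(4) = 9 (expected 7)
Line 3: light(1) + echoes(2) + loudly(2) = 5 ✓

The second line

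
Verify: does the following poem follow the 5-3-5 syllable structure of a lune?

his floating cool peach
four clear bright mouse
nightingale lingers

No

Line 1: "his floating cool peach": 1+2+1+1 = 5 ✓
Line 2: "four clear bright mouse": 1+1+1+1 = 4 (expected 3)
Line 3: "nightingale lingers": 3+2 = 5 ✓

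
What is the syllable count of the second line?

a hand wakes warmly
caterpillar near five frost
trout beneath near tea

7

The second line: caterpillar (4), near (1), five (1), frost (1) → 7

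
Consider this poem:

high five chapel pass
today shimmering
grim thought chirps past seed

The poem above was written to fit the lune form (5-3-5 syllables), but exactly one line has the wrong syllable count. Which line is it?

Line 1: high (1), five (1), chapel (2), pass (1) → 5 ✓
Line 2: today (2), shimmering (3) → 5 (expected 3)
Line 3: grim (1), thought (1), chirps (1), past (1), seed (1) → 5 ✓

Line 2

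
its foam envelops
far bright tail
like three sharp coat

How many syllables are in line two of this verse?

3

Line two: far(1) + bright(1) + tail(1) = 3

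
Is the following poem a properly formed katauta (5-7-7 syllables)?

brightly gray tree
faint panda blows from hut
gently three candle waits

No

Line 1: brightly (2), gray (1), tree (1) → 4 (expected 5)
Line 2: faint (1), panda (2), blows (1), from (1), hut (1) → 6 (expected 7)
Line 3: gently (2), three (1), candle (2), waits (1) → 6 (expected 7)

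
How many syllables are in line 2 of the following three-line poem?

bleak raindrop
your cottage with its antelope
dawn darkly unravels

8

Line 2: "your cottage with its antelope": 1+2+1+1+3 = 8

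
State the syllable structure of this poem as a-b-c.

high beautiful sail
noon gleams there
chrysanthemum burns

Line 1: high (1), beautiful (3), sail (1) → 5
Line 2: noon (1), gleams (1), there (1) → 3
Line 3: chrysanthemum (4), burns (1) → 5

5-3-5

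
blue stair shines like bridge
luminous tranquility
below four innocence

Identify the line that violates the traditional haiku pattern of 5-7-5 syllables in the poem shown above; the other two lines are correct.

Line 3

Line 1: "blue stair shines like bridge": 1+1+1+1+1 = 5 ✓
Line 2: "luminous tranquility": 3+4 = 7 ✓
Line 3: "below four innocence": 2+1+3 = 6 (expected 5)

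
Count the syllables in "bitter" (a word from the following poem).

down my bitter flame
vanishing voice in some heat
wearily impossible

2

"bitter" has 2 syllables.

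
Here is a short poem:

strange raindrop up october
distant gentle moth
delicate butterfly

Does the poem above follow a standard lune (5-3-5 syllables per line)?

Line 1: strange(1) + raindrop(2) + up(1) + october(3) = 7 (expected 5)
Line 2: distant(2) + gentle(2) + moth(1) = 5 (expected 3)
Line 3: delicate(3) + butterfly(3) = 6 (expected 5)

No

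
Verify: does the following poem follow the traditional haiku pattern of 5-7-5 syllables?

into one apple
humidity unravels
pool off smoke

Line 1: into(2) + one(1) + apple(2) = 5 ✓
Line 2: humidity(4) + unravels(3) = 7 ✓
Line 3: pool(1) + off(1) + smoke(1) = 3 (expected 5)

No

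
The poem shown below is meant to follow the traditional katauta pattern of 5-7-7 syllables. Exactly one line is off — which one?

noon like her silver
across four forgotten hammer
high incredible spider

Line 1: noon (1), like (1), her (1), silver (2) → 5 ✓
Line 2: across (2), four (1), forgotten (3), hammer (2) → 8 (expected 7)
Line 3: high (1), incredible (4), spider (2) → 7 ✓

Line 2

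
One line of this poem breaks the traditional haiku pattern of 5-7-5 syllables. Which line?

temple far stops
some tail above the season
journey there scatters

Line 1: temple (2), far (1), stops (1) → 4 (expected 5)
Line 2: some (1), tail (1), above (2), the (1), season (2) → 7 ✓
Line 3: journey (2), there (1), scatters (2) → 5 ✓

The first line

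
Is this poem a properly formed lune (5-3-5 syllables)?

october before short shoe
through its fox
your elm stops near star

No

Line 1: october (3), before (2), short (1), shoe (1) → 7 (expected 5)
Line 2: through (1), its (1), fox (1) → 3 ✓
Line 3: your (1), elm (1), stops (1), near (1), star (1) → 5 ✓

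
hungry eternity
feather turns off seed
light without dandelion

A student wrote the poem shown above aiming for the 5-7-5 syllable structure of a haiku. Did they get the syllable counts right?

Line 1: hungry(2) + eternity(4) = 6 (expected 5)
Line 2: feather(2) + turns(1) + off(1) + seed(1) = 5 (expected 7)
Line 3: light(1) + without(2) + dandelion(4) = 7 (expected 5)

No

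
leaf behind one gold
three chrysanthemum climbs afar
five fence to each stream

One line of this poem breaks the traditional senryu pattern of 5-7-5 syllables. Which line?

Line 2

Line 1: "leaf behind one gold": 1+2+1+1 = 5 ✓
Line 2: "three chrysanthemum climbs afar": 1+4+1+2 = 8 (expected 7)
Line 3: "five fence to each stream": 1+1+1+1+1 = 5 ✓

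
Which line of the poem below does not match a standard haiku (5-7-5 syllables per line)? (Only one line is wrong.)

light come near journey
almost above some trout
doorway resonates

Line 1: light (1), come (1), near (1), journey (2) → 5 ✓
Line 2: almost (2), above (2), some (1), trout (1) → 6 (expected 7)
Line 3: doorway (2), resonates (3) → 5 ✓

The second line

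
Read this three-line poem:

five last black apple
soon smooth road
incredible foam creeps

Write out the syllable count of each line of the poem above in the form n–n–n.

5–3–6

Line 1: "five last black apple": 1+1+1+2 = 5
Line 2: "soon smooth road": 1+1+1 = 3
Line 3: "incredible foam creeps": 4+1+1 = 6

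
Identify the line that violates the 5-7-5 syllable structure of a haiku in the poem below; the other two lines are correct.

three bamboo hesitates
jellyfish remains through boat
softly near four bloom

Line 1: three(1) + bamboo(2) + hesitates(3) = 6 (expected 5)
Line 2: jellyfish(3) + remains(2) + through(1) + boat(1) = 7 ✓
Line 3: softly(2) + near(1) + four(1) + bloom(1) = 5 ✓

Line 1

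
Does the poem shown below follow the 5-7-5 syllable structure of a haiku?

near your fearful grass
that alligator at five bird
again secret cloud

Line 1: near (1), your (1), fearful (2), grass (1) → 5 ✓
Line 2: that (1), alligator (4), at (1), five (1), bird (1) → 8 (expected 7)
Line 3: again (2), secret (2), cloud (1) → 5 ✓

No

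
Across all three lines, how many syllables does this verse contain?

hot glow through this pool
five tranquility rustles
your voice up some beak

Line 1: hot (1), glow (1), through (1), this (1), pool (1) → 5
Line 2: five (1), tranquility (4), rustles (2) → 7
Line 3: your (1), voice (1), up (1), some (1), beak (1) → 5
Total: 5 + 7 + 5 = 17

17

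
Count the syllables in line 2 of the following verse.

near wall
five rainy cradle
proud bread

Line 2: five(1) + rainy(2) + cradle(2) = 5

5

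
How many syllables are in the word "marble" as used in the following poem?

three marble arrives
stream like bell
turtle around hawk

2

"marble" has 2 syllables.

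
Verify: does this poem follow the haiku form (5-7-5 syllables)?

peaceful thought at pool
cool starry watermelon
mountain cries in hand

Yes

Line 1: peaceful (2), thought (1), at (1), pool (1) → 5 ✓
Line 2: cool (1), starry (2), watermelon (4) → 7 ✓
Line 3: mountain (2), cries (1), in (1), hand (1) → 5 ✓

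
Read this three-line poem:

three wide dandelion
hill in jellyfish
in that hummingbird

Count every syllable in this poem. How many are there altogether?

16

Line 1: "three wide dandelion": 1+1+4 = 6
Line 2: "hill in jellyfish": 1+1+3 = 5
Line 3: "in that hummingbird": 1+1+3 = 5
Total: 6 + 5 + 5 = 16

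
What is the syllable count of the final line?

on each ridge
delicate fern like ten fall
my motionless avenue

The final line: my (1), motionless (3), avenue (3) → 7

7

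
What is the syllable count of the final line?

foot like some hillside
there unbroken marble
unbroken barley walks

6

The final line: unbroken(3) + barley(2) + walks(1) = 6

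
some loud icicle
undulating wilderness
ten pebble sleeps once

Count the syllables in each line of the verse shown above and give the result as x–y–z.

Line 1: some(1) + loud(1) + icicle(3) = 5
Line 2: undulating(4) + wilderness(3) = 7
Line 3: ten(1) + pebble(2) + sleeps(1) + once(1) = 5

5–7–5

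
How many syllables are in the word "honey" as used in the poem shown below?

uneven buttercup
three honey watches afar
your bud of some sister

"honey" has 2 syllables.

2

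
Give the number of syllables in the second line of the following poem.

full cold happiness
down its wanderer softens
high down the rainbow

7

The second line: down (1), its (1), wanderer (3), softens (2) → 7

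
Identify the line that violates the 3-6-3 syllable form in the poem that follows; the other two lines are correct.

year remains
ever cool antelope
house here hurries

Line 1: year(1) + remains(2) = 3 ✓
Line 2: ever(2) + cool(1) + antelope(3) = 6 ✓
Line 3: house(1) + here(1) + hurries(2) = 4 (expected 3)

The third line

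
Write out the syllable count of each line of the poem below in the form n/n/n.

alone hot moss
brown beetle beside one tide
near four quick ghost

4/7/4

Line 1: "alone hot moss": 2+1+1 = 4
Line 2: "brown beetle beside one tide": 1+2+2+1+1 = 7
Line 3: "near four quick ghost": 1+1+1+1 = 4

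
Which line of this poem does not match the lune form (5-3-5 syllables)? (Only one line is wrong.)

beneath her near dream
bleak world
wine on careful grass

Line 1: beneath(2) + her(1) + near(1) + dream(1) = 5 ✓
Line 2: bleak(1) + world(1) = 2 (expected 3)
Line 3: wine(1) + on(1) + careful(2) + grass(1) = 5 ✓

Line 2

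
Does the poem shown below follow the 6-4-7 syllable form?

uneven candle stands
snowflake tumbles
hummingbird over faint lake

Line 1: "uneven candle stands": 3+2+1 = 6 ✓
Line 2: "snowflake tumbles": 2+2 = 4 ✓
Line 3: "hummingbird over faint lake": 3+2+1+1 = 7 ✓

Yes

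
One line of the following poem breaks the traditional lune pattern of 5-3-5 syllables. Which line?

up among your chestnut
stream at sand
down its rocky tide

Line 1: "up among your chestnut": 1+2+1+2 = 6 (expected 5)
Line 2: "stream at sand": 1+1+1 = 3 ✓
Line 3: "down its rocky tide": 1+1+2+1 = 5 ✓

Line 1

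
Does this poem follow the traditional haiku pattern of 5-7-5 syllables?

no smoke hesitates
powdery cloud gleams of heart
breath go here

Line 1: no (1), smoke (1), hesitates (3) → 5 ✓
Line 2: powdery (3), cloud (1), gleams (1), of (1), heart (1) → 7 ✓
Line 3: breath (1), go (1), here (1) → 3 (expected 5)

No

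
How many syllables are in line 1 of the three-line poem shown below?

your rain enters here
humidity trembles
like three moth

Line 1: "your rain enters here": 1+1+2+1 = 5

5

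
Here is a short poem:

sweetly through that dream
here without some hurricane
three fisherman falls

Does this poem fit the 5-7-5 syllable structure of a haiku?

Yes

Line 1: "sweetly through that dream": 2+1+1+1 = 5 ✓
Line 2: "here without some hurricane": 1+2+1+3 = 7 ✓
Line 3: "three fisherman falls": 1+3+1 = 5 ✓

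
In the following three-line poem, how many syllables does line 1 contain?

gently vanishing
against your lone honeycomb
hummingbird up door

5

Line 1: "gently vanishing": 2+3 = 5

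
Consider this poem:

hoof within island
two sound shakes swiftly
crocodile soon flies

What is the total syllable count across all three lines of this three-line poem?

Line 1: hoof (1), within (2), island (2) → 5
Line 2: two (1), sound (1), shakes (1), swiftly (2) → 5
Line 3: crocodile (3), soon (1), flies (1) → 5
Total: 5 + 5 + 5 = 15

15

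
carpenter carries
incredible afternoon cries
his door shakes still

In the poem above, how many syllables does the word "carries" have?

2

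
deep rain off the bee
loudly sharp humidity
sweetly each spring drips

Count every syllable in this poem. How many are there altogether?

Line 1: "deep rain off the bee": 1+1+1+1+1 = 5
Line 2: "loudly sharp humidity": 2+1+4 = 7
Line 3: "sweetly each spring drips": 2+1+1+1 = 5
Total: 5 + 7 + 5 = 17

17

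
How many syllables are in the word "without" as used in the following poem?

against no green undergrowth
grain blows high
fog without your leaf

"without" has 2 syllables.

2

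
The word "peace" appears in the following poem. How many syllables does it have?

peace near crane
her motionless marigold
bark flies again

"peace" has 1 syllable.

1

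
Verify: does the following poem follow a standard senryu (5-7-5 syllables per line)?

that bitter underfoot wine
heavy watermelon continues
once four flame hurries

No

Line 1: "that bitter underfoot wine": 1+2+3+1 = 7 (expected 5)
Line 2: "heavy watermelon continues": 2+4+3 = 9 (expected 7)
Line 3: "once four flame hurries": 1+1+1+2 = 5 ✓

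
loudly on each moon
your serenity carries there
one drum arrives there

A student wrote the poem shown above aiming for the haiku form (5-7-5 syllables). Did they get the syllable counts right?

Line 1: loudly (2), on (1), each (1), moon (1) → 5 ✓
Line 2: your (1), serenity (4), carries (2), there (1) → 8 (expected 7)
Line 3: one (1), drum (1), arrives (2), there (1) → 5 ✓

No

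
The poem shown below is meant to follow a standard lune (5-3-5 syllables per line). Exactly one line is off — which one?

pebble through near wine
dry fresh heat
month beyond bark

Line 1: "pebble through near wine": 2+1+1+1 = 5 ✓
Line 2: "dry fresh heat": 1+1+1 = 3 ✓
Line 3: "month beyond bark": 1+2+1 = 4 (expected 5)

The third line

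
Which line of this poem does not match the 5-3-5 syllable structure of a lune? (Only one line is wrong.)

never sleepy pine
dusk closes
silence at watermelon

The third line

Line 1: never (2), sleepy (2), pine (1) → 5 ✓
Line 2: dusk (1), closes (2) → 3 ✓
Line 3: silence (2), at (1), watermelon (4) → 7 (expected 5)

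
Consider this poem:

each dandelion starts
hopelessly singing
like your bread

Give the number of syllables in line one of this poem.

Line one: each (1), dandelion (4), starts (1) → 6

6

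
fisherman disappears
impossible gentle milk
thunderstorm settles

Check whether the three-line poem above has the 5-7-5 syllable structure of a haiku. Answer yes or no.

Line 1: "fisherman disappears": 3+3 = 6 (expected 5)
Line 2: "impossible gentle milk": 4+2+1 = 7 ✓
Line 3: "thunderstorm settles": 3+2 = 5 ✓

No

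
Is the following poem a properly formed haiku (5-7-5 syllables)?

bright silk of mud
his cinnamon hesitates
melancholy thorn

No

Line 1: bright (1), silk (1), of (1), mud (1) → 4 (expected 5)
Line 2: his (1), cinnamon (3), hesitates (3) → 7 ✓
Line 3: melancholy (4), thorn (1) → 5 ✓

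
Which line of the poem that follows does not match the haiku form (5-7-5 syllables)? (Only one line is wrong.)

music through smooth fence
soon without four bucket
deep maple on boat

Line 1: music (2), through (1), smooth (1), fence (1) → 5 ✓
Line 2: soon (1), without (2), four (1), bucket (2) → 6 (expected 7)
Line 3: deep (1), maple (2), on (1), boat (1) → 5 ✓

Line 2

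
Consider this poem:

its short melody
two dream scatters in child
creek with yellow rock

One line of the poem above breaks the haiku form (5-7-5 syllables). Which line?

Line 1: "its short melody": 1+1+3 = 5 ✓
Line 2: "two dream scatters in child": 1+1+2+1+1 = 6 (expected 7)
Line 3: "creek with yellow rock": 1+1+2+1 = 5 ✓

Line 2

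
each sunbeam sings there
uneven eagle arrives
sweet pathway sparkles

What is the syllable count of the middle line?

The middle line: uneven(3) + eagle(2) + arrives(2) = 7

7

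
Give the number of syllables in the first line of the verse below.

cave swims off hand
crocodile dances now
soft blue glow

The first line: "cave swims off hand": 1+1+1+1 = 4

4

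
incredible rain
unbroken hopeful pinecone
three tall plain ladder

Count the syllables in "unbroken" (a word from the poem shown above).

3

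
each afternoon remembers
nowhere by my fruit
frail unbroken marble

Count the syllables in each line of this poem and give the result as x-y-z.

7-5-6

Line 1: each (1), afternoon (3), remembers (3) → 7
Line 2: nowhere (2), by (1), my (1), fruit (1) → 5
Line 3: frail (1), unbroken (3), marble (2) → 6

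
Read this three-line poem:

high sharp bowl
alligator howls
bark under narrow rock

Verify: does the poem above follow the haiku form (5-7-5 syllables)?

No

Line 1: "high sharp bowl": 1+1+1 = 3 (expected 5)
Line 2: "alligator howls": 4+1 = 5 (expected 7)
Line 3: "bark under narrow rock": 1+2+2+1 = 6 (expected 5)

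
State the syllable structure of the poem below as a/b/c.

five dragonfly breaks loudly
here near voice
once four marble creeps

7/3/5

Line 1: "five dragonfly breaks loudly": 1+3+1+2 = 7
Line 2: "here near voice": 1+1+1 = 3
Line 3: "once four marble creeps": 1+1+2+1 = 5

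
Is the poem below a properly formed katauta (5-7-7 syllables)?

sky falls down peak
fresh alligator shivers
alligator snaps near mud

Line 1: sky (1), falls (1), down (1), peak (1) → 4 (expected 5)
Line 2: fresh (1), alligator (4), shivers (2) → 7 ✓
Line 3: alligator (4), snaps (1), near (1), mud (1) → 7 ✓

No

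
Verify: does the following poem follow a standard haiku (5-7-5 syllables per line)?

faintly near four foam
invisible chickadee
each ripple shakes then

Line 1: faintly (2), near (1), four (1), foam (1) → 5 ✓
Line 2: invisible (4), chickadee (3) → 7 ✓
Line 3: each (1), ripple (2), shakes (1), then (1) → 5 ✓

Yes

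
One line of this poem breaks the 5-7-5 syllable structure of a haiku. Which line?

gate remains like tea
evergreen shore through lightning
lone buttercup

Line 3

Line 1: gate (1), remains (2), like (1), tea (1) → 5 ✓
Line 2: evergreen (3), shore (1), through (1), lightning (2) → 7 ✓
Line 3: lone (1), buttercup (3) → 4 (expected 5)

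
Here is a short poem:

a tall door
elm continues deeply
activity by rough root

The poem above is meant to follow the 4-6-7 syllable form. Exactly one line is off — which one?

Line 1: a(1) + tall(1) + door(1) = 3 (expected 4)
Line 2: elm(1) + continues(3) + deeply(2) = 6 ✓
Line 3: activity(4) + by(1) + rough(1) + root(1) = 7 ✓

Line 1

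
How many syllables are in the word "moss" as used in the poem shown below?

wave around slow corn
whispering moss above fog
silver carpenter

1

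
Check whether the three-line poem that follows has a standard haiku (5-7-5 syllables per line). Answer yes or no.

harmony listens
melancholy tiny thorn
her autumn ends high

Line 1: harmony(3) + listens(2) = 5 ✓
Line 2: melancholy(4) + tiny(2) + thorn(1) = 7 ✓
Line 3: her(1) + autumn(2) + ends(1) + high(1) = 5 ✓

Yes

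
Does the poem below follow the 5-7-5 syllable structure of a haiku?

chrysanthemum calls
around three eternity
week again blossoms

Line 1: chrysanthemum (4), calls (1) → 5 ✓
Line 2: around (2), three (1), eternity (4) → 7 ✓
Line 3: week (1), again (2), blossoms (2) → 5 ✓

Yes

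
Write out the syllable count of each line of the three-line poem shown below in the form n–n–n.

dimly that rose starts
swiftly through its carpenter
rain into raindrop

5–7–5

Line 1: "dimly that rose starts": 2+1+1+1 = 5
Line 2: "swiftly through its carpenter": 2+1+1+3 = 7
Line 3: "rain into raindrop": 1+2+2 = 5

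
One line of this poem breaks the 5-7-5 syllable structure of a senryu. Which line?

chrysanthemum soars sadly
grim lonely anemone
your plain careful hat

Line 1: chrysanthemum(4) + soars(1) + sadly(2) = 7 (expected 5)
Line 2: grim(1) + lonely(2) + anemone(4) = 7 ✓
Line 3: your(1) + plain(1) + careful(2) + hat(1) = 5 ✓

Line 1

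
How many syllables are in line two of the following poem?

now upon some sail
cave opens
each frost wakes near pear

3

Line two: cave (1), opens (2) → 3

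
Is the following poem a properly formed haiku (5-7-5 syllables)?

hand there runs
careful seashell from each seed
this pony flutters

Line 1: hand (1), there (1), runs (1) → 3 (expected 5)
Line 2: careful (2), seashell (2), from (1), each (1), seed (1) → 7 ✓
Line 3: this (1), pony (2), flutters (2) → 5 ✓

No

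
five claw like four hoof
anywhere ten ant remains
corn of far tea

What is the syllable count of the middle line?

7

The middle line: anywhere(3) + ten(1) + ant(1) + remains(2) = 7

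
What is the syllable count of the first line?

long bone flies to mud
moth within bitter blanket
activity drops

5

The first line: long(1) + bone(1) + flies(1) + to(1) + mud(1) = 5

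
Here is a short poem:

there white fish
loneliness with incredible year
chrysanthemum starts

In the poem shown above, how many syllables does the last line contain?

5

The last line: chrysanthemum(4) + starts(1) = 5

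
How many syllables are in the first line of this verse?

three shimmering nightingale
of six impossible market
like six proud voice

7

The first line: "three shimmering nightingale": 1+3+3 = 7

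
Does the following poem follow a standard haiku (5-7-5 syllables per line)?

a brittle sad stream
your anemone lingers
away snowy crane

Line 1: a (1), brittle (2), sad (1), stream (1) → 5 ✓
Line 2: your (1), anemone (4), lingers (2) → 7 ✓
Line 3: away (2), snowy (2), crane (1) → 5 ✓

Yes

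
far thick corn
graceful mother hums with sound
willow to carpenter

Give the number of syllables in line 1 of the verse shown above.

3

Line 1: far (1), thick (1), corn (1) → 3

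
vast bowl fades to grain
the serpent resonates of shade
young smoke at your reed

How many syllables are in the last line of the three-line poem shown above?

The last line: young(1) + smoke(1) + at(1) + your(1) + reed(1) = 5

5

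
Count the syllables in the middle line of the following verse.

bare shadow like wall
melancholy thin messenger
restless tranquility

8

The middle line: "melancholy thin messenger": 4+1+3 = 8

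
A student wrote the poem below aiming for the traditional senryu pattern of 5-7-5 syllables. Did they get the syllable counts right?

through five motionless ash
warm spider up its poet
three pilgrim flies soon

Line 1: through(1) + five(1) + motionless(3) + ash(1) = 6 (expected 5)
Line 2: warm(1) + spider(2) + up(1) + its(1) + poet(2) = 7 ✓
Line 3: three(1) + pilgrim(2) + flies(1) + soon(1) = 5 ✓

No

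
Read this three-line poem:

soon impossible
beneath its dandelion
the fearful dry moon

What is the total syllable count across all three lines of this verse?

17

Line 1: "soon impossible": 1+4 = 5
Line 2: "beneath its dandelion": 2+1+4 = 7
Line 3: "the fearful dry moon": 1+2+1+1 = 5
Total: 5 + 7 + 5 = 17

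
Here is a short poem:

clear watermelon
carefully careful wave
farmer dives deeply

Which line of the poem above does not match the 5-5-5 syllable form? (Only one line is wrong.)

The second line

Line 1: clear (1), watermelon (4) → 5 ✓
Line 2: carefully (3), careful (2), wave (1) → 6 (expected 5)
Line 3: farmer (2), dives (1), deeply (2) → 5 ✓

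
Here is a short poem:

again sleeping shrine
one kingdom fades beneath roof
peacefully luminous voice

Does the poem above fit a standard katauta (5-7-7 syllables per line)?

Yes

Line 1: "again sleeping shrine": 2+2+1 = 5 ✓
Line 2: "one kingdom fades beneath roof": 1+2+1+2+1 = 7 ✓
Line 3: "peacefully luminous voice": 3+3+1 = 7 ✓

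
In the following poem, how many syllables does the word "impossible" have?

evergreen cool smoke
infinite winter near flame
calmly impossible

4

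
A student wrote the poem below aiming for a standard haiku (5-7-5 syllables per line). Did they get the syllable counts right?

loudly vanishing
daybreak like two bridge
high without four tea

Line 1: "loudly vanishing": 2+3 = 5 ✓
Line 2: "daybreak like two bridge": 2+1+1+1 = 5 (expected 7)
Line 3: "high without four tea": 1+2+1+1 = 5 ✓

No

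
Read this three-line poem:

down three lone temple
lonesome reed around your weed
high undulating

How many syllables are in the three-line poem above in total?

17

Line 1: down (1), three (1), lone (1), temple (2) → 5
Line 2: lonesome (2), reed (1), around (2), your (1), weed (1) → 7
Line 3: high (1), undulating (4) → 5
Total: 5 + 7 + 5 = 17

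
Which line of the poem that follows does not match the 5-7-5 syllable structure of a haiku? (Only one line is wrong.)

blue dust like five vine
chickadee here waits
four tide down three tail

The second line

Line 1: blue(1) + dust(1) + like(1) + five(1) + vine(1) = 5 ✓
Line 2: chickadee(3) + here(1) + waits(1) = 5 (expected 7)
Line 3: four(1) + tide(1) + down(1) + three(1) + tail(1) = 5 ✓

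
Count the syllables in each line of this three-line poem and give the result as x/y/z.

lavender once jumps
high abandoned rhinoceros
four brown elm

5/8/3

Line 1: lavender (3), once (1), jumps (1) → 5
Line 2: high (1), abandoned (3), rhinoceros (4) → 8
Line 3: four (1), brown (1), elm (1) → 3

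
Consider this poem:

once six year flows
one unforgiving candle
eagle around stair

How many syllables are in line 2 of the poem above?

Line 2: one (1), unforgiving (4), candle (2) → 7

7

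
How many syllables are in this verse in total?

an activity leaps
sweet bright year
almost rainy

Line 1: an(1) + activity(4) + leaps(1) = 6
Line 2: sweet(1) + bright(1) + year(1) = 3
Line 3: almost(2) + rainy(2) = 4
Total: 6 + 3 + 4 = 13

13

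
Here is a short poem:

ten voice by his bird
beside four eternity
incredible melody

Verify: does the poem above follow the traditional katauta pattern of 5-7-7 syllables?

Line 1: ten(1) + voice(1) + by(1) + his(1) + bird(1) = 5 ✓
Line 2: beside(2) + four(1) + eternity(4) = 7 ✓
Line 3: incredible(4) + melody(3) = 7 ✓

Yes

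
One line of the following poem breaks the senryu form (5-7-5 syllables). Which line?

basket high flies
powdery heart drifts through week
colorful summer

The first line

Line 1: basket (2), high (1), flies (1) → 4 (expected 5)
Line 2: powdery (3), heart (1), drifts (1), through (1), week (1) → 7 ✓
Line 3: colorful (3), summer (2) → 5 ✓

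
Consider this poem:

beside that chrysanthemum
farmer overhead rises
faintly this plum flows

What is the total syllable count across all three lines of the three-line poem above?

19

Line 1: "beside that chrysanthemum": 2+1+4 = 7
Line 2: "farmer overhead rises": 2+3+2 = 7
Line 3: "faintly this plum flows": 2+1+1+1 = 5
Total: 7 + 7 + 5 = 19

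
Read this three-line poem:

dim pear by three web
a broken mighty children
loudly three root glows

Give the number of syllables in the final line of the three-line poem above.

The final line: loudly(2) + three(1) + root(1) + glows(1) = 5

5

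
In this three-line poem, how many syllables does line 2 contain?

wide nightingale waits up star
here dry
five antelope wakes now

2

Line 2: "here dry": 1+1 = 2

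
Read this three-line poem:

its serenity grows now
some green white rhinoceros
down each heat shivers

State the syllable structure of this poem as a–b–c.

Line 1: its (1), serenity (4), grows (1), now (1) → 7
Line 2: some (1), green (1), white (1), rhinoceros (4) → 7
Line 3: down (1), each (1), heat (1), shivers (2) → 5

7–7–5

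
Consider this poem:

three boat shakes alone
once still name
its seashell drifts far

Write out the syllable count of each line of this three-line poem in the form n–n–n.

Line 1: "three boat shakes alone": 1+1+1+2 = 5
Line 2: "once still name": 1+1+1 = 3
Line 3: "its seashell drifts far": 1+2+1+1 = 5

5–3–5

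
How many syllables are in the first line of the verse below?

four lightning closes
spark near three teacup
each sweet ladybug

The first line: four (1), lightning (2), closes (2) → 5

5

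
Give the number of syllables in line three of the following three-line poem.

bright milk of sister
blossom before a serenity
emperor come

Line three: "emperor come": 3+1 = 4

4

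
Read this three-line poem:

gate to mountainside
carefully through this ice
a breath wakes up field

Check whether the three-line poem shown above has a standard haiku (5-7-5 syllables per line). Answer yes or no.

No

Line 1: gate(1) + to(1) + mountainside(3) = 5 ✓
Line 2: carefully(3) + through(1) + this(1) + ice(1) = 6 (expected 7)
Line 3: a(1) + breath(1) + wakes(1) + up(1) + field(1) = 5 ✓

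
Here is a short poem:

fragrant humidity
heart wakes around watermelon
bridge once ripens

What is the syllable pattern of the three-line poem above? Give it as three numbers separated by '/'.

6/8/4

Line 1: "fragrant humidity": 2+4 = 6
Line 2: "heart wakes around watermelon": 1+1+2+4 = 8
Line 3: "bridge once ripens": 1+1+2 = 4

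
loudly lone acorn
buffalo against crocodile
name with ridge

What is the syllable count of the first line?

The first line: loudly(2) + lone(1) + acorn(2) = 5

5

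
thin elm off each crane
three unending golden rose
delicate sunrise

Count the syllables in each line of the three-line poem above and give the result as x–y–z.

5–7–5

Line 1: thin(1) + elm(1) + off(1) + each(1) + crane(1) = 5
Line 2: three(1) + unending(3) + golden(2) + rose(1) = 7
Line 3: delicate(3) + sunrise(2) = 5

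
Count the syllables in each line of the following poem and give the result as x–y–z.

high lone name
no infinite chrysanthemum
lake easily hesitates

3–8–7

Line 1: "high lone name": 1+1+1 = 3
Line 2: "no infinite chrysanthemum": 1+3+4 = 8
Line 3: "lake easily hesitates": 1+3+3 = 7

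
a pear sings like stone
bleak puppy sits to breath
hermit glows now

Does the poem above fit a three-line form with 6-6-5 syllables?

No

Line 1: "a pear sings like stone": 1+1+1+1+1 = 5 (expected 6)
Line 2: "bleak puppy sits to breath": 1+2+1+1+1 = 6 ✓
Line 3: "hermit glows now": 2+1+1 = 4 (expected 5)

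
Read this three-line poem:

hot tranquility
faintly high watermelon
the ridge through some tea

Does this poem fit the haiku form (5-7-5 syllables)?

Line 1: "hot tranquility": 1+4 = 5 ✓
Line 2: "faintly high watermelon": 2+1+4 = 7 ✓
Line 3: "the ridge through some tea": 1+1+1+1+1 = 5 ✓

Yes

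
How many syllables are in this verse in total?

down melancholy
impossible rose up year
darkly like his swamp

Line 1: down(1) + melancholy(4) = 5
Line 2: impossible(4) + rose(1) + up(1) + year(1) = 7
Line 3: darkly(2) + like(1) + his(1) + swamp(1) = 5
Total: 5 + 7 + 5 = 17

17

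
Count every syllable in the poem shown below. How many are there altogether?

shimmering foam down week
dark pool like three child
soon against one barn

Line 1: "shimmering foam down week": 3+1+1+1 = 6
Line 2: "dark pool like three child": 1+1+1+1+1 = 5
Line 3: "soon against one barn": 1+2+1+1 = 5
Total: 6 + 5 + 5 = 16

16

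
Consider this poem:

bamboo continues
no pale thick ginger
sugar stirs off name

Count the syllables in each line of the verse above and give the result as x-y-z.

Line 1: bamboo(2) + continues(3) = 5
Line 2: no(1) + pale(1) + thick(1) + ginger(2) = 5
Line 3: sugar(2) + stirs(1) + off(1) + name(1) = 5

5-5-5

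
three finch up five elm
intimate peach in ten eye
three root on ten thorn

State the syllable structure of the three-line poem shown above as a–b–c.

5–7–5

Line 1: three(1) + finch(1) + up(1) + five(1) + elm(1) = 5
Line 2: intimate(3) + peach(1) + in(1) + ten(1) + eye(1) = 7
Line 3: three(1) + root(1) + on(1) + ten(1) + thorn(1) = 5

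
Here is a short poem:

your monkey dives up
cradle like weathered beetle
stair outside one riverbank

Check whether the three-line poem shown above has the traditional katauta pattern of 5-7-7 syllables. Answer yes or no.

Yes

Line 1: "your monkey dives up": 1+2+1+1 = 5 ✓
Line 2: "cradle like weathered beetle": 2+1+2+2 = 7 ✓
Line 3: "stair outside one riverbank": 1+2+1+3 = 7 ✓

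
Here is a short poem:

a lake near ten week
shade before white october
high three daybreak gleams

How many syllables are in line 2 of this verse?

7

Line 2: shade (1), before (2), white (1), october (3) → 7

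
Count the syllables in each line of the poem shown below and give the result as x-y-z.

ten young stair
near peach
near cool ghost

Line 1: ten(1) + young(1) + stair(1) = 3
Line 2: near(1) + peach(1) = 2
Line 3: near(1) + cool(1) + ghost(1) = 3

3-2-3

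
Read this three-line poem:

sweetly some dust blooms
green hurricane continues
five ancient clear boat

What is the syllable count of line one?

5

Line one: sweetly(2) + some(1) + dust(1) + blooms(1) = 5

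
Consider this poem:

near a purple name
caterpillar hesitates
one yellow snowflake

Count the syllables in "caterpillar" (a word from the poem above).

4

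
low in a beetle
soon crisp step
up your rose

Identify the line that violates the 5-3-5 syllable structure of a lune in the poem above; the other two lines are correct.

The third line

Line 1: low (1), in (1), a (1), beetle (2) → 5 ✓
Line 2: soon (1), crisp (1), step (1) → 3 ✓
Line 3: up (1), your (1), rose (1) → 3 (expected 5)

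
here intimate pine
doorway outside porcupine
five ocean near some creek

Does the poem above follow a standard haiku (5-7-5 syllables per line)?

Line 1: here(1) + intimate(3) + pine(1) = 5 ✓
Line 2: doorway(2) + outside(2) + porcupine(3) = 7 ✓
Line 3: five(1) + ocean(2) + near(1) + some(1) + creek(1) = 6 (expected 5)

No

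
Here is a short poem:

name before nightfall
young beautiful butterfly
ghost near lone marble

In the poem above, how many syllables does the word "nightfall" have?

"nightfall" has 2 syllables.

2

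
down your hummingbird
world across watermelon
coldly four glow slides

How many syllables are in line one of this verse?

5

Line one: down (1), your (1), hummingbird (3) → 5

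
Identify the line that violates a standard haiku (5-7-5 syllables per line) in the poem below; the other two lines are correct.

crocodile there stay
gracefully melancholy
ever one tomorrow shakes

Line 1: "crocodile there stay": 3+1+1 = 5 ✓
Line 2: "gracefully melancholy": 3+4 = 7 ✓
Line 3: "ever one tomorrow shakes": 2+1+3+1 = 7 (expected 5)

The third line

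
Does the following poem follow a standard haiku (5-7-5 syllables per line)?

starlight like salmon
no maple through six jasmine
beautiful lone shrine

Line 1: "starlight like salmon": 2+1+2 = 5 ✓
Line 2: "no maple through six jasmine": 1+2+1+1+2 = 7 ✓
Line 3: "beautiful lone shrine": 3+1+1 = 5 ✓

Yes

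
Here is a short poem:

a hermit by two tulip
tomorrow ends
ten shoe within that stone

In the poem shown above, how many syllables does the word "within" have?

2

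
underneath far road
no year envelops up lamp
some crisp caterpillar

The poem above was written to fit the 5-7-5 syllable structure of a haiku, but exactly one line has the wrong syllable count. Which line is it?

Line 1: underneath (3), far (1), road (1) → 5 ✓
Line 2: no (1), year (1), envelops (3), up (1), lamp (1) → 7 ✓
Line 3: some (1), crisp (1), caterpillar (4) → 6 (expected 5)

The third line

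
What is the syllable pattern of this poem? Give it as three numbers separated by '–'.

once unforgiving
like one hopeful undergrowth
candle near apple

Line 1: "once unforgiving": 1+4 = 5
Line 2: "like one hopeful undergrowth": 1+1+2+3 = 7
Line 3: "candle near apple": 2+1+2 = 5

5–7–5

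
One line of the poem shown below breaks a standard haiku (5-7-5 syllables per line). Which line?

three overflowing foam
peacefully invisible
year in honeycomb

The first line

Line 1: three(1) + overflowing(4) + foam(1) = 6 (expected 5)
Line 2: peacefully(3) + invisible(4) = 7 ✓
Line 3: year(1) + in(1) + honeycomb(3) = 5 ✓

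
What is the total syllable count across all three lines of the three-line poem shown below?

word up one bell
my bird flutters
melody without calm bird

Line 1: word(1) + up(1) + one(1) + bell(1) = 4
Line 2: my(1) + bird(1) + flutters(2) = 4
Line 3: melody(3) + without(2) + calm(1) + bird(1) = 7
Total: 4 + 4 + 7 = 15

15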